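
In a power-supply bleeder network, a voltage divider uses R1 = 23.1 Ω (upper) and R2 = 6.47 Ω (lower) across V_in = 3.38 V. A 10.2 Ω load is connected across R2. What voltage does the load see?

V_out ≈ 0.495 V

First combine the lower leg with the load: R2 ‖ R_L = 3.959 Ω.
Voltage divider with the loaded lower leg: V_out = 3.38 × 3.959/(23.1 + 3.959) = 3.38 × 0.1463 = 0.4945 V.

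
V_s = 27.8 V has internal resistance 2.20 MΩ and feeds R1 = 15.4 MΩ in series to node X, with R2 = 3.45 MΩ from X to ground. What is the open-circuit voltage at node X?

R1' = 2.20 + 15.4 = 17.60 MΩ (source resistance + R1).
V_th is the unloaded tap voltage: V_s · R2/(R1'+R2) = 27.8 × 0.1639 = 4.556 V.

V_th ≈ 4.56 V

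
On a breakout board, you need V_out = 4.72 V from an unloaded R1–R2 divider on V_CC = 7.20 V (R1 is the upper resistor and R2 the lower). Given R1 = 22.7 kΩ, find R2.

R2 ≈ 43.2 kΩ

Required fraction k = V_out/V_CC = 0.6556.
R2 = R1 · 0.6556/(1 − 0.6556) = 43.20 kΩ.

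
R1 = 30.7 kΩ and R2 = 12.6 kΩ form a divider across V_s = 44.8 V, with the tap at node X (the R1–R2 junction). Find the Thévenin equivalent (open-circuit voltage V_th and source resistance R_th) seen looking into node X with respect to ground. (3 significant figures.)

V_th ≈ 13.0 V, R_th ≈ 8.93 kΩ

Open-circuit (no load on X): V_th = V_s · R2/(R1 + R2) = 44.8 × 12.6/(30.70 + 12.6) = 13.04 V.
With V_s suppressed (replaced by a short), R_th = R1 ‖ R2 = (30.70 × 12.6)/(30.70 + 12.6) = 8.933 kΩ.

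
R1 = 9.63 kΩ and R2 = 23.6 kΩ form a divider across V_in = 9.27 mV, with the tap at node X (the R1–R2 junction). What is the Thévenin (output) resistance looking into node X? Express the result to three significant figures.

R_th ≈ 6.84 kΩ

Zeroing V_in shorts the top of R1 to ground, so R_th = R1 ‖ R2 = 6.839 kΩ.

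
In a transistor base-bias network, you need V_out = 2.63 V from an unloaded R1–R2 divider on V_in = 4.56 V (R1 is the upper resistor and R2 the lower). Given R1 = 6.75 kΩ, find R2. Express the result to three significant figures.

Required fraction k = V_out/V_in = 0.5768.
R2 = R1 · 0.5768/(1 − 0.5768) = 9.198 kΩ.

R2 ≈ 9.20 kΩ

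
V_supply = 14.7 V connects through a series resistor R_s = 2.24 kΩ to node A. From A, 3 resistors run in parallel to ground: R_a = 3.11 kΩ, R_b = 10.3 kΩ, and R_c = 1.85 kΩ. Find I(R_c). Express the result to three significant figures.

Combine the parallel branches: R_p = (1/3.11 + 1/10.3 + 1/1.85)⁻¹ = 1.043 kΩ.
Node voltage V_A = V_supply · R_p/(R_s + R_p) = 14.7 × 0.3176 = 4.669 V.
Branch current I = V_A/R_c = 4.669/1.85 = 2.524 mA.

I ≈ 2.52 mA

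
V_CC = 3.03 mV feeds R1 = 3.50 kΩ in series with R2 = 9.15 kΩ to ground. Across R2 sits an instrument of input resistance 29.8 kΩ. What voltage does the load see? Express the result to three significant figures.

First combine the lower leg with the load: R2 ‖ R_L = 7.001 kΩ.
Then V_out = V_CC · R2'/(R1 + R2') = 3.03 × 7.001/10.50 = 2.020 mV.

V_out ≈ 2.02 mV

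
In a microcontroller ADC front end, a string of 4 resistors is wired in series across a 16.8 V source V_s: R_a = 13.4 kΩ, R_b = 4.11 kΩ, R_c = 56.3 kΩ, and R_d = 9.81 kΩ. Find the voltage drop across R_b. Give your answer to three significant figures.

ΣR = 13.4 + 4.11 + 56.3 + 9.81 = 83.62 kΩ.
V = V_s · R/ΣR = 16.8 × 0.04915 = 0.8257 V.

V ≈ 0.826 V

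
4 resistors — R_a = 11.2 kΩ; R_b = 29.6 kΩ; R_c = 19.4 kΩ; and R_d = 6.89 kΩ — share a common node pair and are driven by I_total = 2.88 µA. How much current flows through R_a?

ΣG = 1/11.2 + 1/29.6 + 1/19.4 + 1/6.89 = 0.3198.
By the current-divider rule, I = I_total · G_k/ΣG = 2.88 × 0.2792 = 0.8042 µA.

I ≈ 0.804 µA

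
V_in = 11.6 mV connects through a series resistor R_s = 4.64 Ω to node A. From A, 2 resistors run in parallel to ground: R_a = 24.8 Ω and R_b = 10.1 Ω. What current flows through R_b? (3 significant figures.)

Parallel bank: R_p = 1/(1/24.8 + 1/10.1) = 7.177 Ω.
Node voltage V_A = V_in · R_p/(R_s + R_p) = 11.6 × 0.6073 = 7.045 mV.
I(R_b) = V_A / R_b = 7.045/10.1 = 0.6975 mA.

I ≈ 0.698 mA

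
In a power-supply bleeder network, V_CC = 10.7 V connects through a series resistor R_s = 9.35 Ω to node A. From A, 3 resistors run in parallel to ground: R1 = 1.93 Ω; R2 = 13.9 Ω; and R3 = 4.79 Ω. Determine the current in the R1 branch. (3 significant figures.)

Combine the parallel branches: R_p = (1/1.93 + 1/13.9 + 1/4.79)⁻¹ = 1.252 Ω.
Node voltage V_A = V_CC · R_p/(R_s + R_p) = 10.7 × 0.1181 = 1.263 V.
Branch current I = V_A/R1 = 1.263/1.93 = 0.6546 A.

I ≈ 0.655 A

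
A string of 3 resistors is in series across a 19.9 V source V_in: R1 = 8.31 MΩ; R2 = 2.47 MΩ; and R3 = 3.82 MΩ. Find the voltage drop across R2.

Total series resistance ΣR = 8.31 + 2.47 + 3.82 = 14.60 MΩ.
Voltage divider: V = V_in · (2.470 / 14.60) = 19.9 × 0.1692 = 3.367 V.

V ≈ 3.37 V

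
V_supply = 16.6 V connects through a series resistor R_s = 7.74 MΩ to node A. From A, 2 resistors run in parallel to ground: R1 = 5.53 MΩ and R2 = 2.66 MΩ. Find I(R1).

Combine the parallel branches: R_p = (1/5.53 + 1/2.66)⁻¹ = 1.796 MΩ.
V_A by voltage divider: V_A = 16.6 × 1.796/(7.74 + 1.796) = 3.127 V.
I(R1) = V_A / R1 = 3.127/5.53 = 0.5654 µA.

I ≈ 0.565 µA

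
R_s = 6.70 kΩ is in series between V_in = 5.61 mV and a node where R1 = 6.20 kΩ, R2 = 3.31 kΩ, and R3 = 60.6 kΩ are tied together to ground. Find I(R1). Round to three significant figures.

I ≈ 0.215 µA

Equivalent of the parallel group: R_p = 2.084 kΩ.
Node voltage V_A = V_in · R_p/(R_s + R_p) = 5.61 × 0.2372 = 1.331 mV.
I(R1) = V_A / R1 = 1.331/6.20 = 0.2147 µA.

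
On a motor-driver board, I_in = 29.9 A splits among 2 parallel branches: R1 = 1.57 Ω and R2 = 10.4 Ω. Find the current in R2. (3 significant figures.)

With just two branches, the current splits inversely with resistance.
I(R2) = 29.9 × 1.57/(1.57 + 10.4) = 29.9 × 0.1312 = 3.922 A.

I ≈ 3.92 A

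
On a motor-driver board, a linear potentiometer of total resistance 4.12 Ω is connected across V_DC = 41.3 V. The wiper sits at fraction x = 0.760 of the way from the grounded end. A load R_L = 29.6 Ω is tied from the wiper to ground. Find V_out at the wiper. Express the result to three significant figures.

V_out ≈ 30.6 V

Lower segment x·R_p = 3.131 Ω; upper segment (1−x)·R_p = 0.9888 Ω.
Lower segment in parallel with the load: 3.131 ‖ 29.6 = 2.832 Ω.
Then V_out = V_DC · 2.832/(0.9888 + 2.832) = 30.61 V.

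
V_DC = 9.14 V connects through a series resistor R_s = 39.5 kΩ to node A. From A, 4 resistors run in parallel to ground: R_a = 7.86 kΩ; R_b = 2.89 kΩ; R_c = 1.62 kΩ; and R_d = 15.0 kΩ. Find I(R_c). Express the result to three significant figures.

I ≈ 0.121 mA

Parallel bank: R_p = 1/(1/7.86 + 1/2.89 + 1/1.62 + 1/15.0) = 0.8642 kΩ.
V_A = 9.14 × 0.8642/40.36 = 0.1957 V.
Branch current I = V_A/R_c = 0.1957/1.62 = 0.1208 mA.
(Equivalently: I_total = 0.2264 mA, then current-divider fraction G_k/ΣG = 0.5334.)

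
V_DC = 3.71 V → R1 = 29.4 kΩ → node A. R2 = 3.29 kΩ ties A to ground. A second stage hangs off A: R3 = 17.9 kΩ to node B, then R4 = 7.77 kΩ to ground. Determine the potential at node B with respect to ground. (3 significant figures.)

Node A sees R2 in parallel with the series input of stage 2, R3 + R4 = 25.67 kΩ.
R2 ‖ (R3+R4) = 2.916 kΩ.
First divider: V_A = V_DC · 2.916/(29.4 + 2.916) = 0.3348 V.
Stage 2 is unloaded, so V_B = V_A · R4/(R3+R4) = 0.3348 × 7.77/25.67 = 0.1013 V.

V_B ≈ 0.101 V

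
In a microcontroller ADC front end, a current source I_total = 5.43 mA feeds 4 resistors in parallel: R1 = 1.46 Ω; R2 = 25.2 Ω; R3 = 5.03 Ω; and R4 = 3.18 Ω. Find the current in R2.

ΣG = 1/1.46 + 1/25.2 + 1/5.03 + 1/3.18 = 1.238.
Current divider: I(R2) = I_total · G_k/ΣG = 5.43 × (0.03968/1.238) = 5.43 × 0.03206 = 0.1741 mA.

I ≈ 0.174 mA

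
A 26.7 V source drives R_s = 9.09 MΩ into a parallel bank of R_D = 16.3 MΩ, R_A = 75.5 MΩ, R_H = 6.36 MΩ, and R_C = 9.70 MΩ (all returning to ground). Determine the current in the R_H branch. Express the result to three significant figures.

Combine the parallel branches: R_p = (1/16.3 + 1/75.5 + 1/6.36 + 1/9.70)⁻¹ = 2.986 MΩ.
V_A = 26.7 × 2.986/12.08 = 6.602 V.
I(R_H) = V_A / R_H = 6.602/6.36 = 1.038 µA.
(Check via current divider: I_total = 2.211 µA; share G_k/ΣG = 0.4695 → same result.)

I ≈ 1.04 µA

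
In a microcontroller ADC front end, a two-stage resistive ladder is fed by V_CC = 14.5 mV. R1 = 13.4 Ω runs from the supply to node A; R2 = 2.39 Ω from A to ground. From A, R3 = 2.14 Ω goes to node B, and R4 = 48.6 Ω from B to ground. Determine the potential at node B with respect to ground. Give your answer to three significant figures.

V_B ≈ 2.02 mV

The second stage (R3 + R4 = 50.74 Ω) loads node A in parallel with R2.
R2 ‖ (R3+R4) = 2.282 Ω.
First divider: V_A = V_CC · 2.282/(13.4 + 2.282) = 2.110 mV.
Then the unloaded second divider: V_B = V_A × R4/(R3+R4) = 2.110 × 0.9578 = 2.021 mV.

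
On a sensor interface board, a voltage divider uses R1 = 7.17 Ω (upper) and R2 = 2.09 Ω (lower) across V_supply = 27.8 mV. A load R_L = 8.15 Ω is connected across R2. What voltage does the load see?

R2 ‖ R_L = (2.09 × 8.15)/(2.09 + 8.15) = 1.663 Ω.
Now apply the divider: V_out = 27.8 × 0.1883 = 5.235 mV.

V_out ≈ 5.24 mV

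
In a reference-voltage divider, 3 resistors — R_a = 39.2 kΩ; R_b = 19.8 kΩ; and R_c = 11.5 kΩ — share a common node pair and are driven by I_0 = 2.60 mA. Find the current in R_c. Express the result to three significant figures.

Total conductance ΣG = 1/39.2 + 1/19.8 + 1/11.5 = 0.1630 (units of 1/kΩ).
R_c takes the fraction G_k/ΣG = 0.08696/0.1630 = 0.5336, so I = 2.60 × 0.5336 = 1.387 mA.

I ≈ 1.39 mA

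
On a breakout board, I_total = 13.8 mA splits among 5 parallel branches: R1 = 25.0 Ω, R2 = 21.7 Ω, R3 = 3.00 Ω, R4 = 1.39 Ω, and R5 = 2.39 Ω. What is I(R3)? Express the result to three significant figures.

Conductances: ΣG = 1/25.0 + 1/21.7 + 1/3.00 + 1/1.39 + 1/2.39 = 1.557 (1/Ω).
By the current-divider rule, I = I_total · G_k/ΣG = 13.8 × 0.2141 = 2.954 mA.

I ≈ 2.95 mA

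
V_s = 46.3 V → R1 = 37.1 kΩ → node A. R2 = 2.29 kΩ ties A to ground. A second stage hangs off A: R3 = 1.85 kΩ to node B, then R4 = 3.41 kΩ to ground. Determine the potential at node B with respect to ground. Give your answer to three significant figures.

V_B ≈ 1.24 V

Node A sees R2 in parallel with the series input of stage 2, R3 + R4 = 5.260 kΩ.
Effective lower resistance at A: R2 ‖ 5.260 = 1.595 kΩ.
V_A = 46.3 × 1.595/(37.1 + 1.595) = 1.909 V.
Then the unloaded second divider: V_B = V_A × R4/(R3+R4) = 1.909 × 0.6483 = 1.238 V.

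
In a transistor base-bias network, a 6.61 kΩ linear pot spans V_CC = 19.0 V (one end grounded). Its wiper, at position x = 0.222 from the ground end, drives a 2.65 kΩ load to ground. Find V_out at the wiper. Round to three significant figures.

Lower segment x·R_p = 1.467 kΩ; upper segment (1−x)·R_p = 5.143 kΩ.
R_L loads the lower segment: effective lower R = 0.9444 kΩ.
Loaded-divider output: V_out = 19.0 × 0.1552 = 2.948 V.
(Unloaded: V_out = x·V_CC = 4.22 V.)

V_out ≈ 2.95 V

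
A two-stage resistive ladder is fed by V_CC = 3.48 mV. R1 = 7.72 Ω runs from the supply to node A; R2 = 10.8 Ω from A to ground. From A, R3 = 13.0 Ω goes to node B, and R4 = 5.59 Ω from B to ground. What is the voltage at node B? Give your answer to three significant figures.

Looking into the second stage from A: R3 + R4 = 18.59 Ω appears in parallel with R2.
R2 ‖ (R3+R4) = 6.831 Ω.
V_A = 3.48 × 6.831/(7.72 + 6.831) = 1.634 mV.
Stage 2 is unloaded, so V_B = V_A · R4/(R3+R4) = 1.634 × 5.59/18.59 = 0.4913 mV.

V_B ≈ 0.491 mV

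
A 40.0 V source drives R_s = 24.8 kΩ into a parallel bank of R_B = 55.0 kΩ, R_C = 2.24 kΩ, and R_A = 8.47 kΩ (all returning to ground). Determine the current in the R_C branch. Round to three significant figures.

Parallel bank: R_p = 1/(1/55.0 + 1/2.24 + 1/8.47) = 1.716 kΩ.
V_A = 40.0 × 1.716/26.52 = 2.589 V.
I(R_C) = V_A / R_C = 2.589/2.24 = 1.156 mA.
(Check via current divider: I_total = 1.509 mA; share G_k/ΣG = 0.7662 → same result.)

I ≈ 1.16 mA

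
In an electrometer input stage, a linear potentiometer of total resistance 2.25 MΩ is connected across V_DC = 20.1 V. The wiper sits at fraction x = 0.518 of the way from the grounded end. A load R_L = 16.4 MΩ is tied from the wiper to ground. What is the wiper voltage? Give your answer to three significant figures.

V_out ≈ 10.1 V

Split the track: R_lower = x·R_p = 1.165 MΩ, R_upper = (1−x)·R_p = 1.085 MΩ.
R_L loads the lower segment: effective lower R = 1.088 MΩ.
Then V_out = V_DC · 1.088/(1.085 + 1.088) = 10.07 V.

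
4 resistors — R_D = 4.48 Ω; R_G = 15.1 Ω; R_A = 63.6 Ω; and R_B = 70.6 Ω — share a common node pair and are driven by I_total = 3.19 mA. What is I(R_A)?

I ≈ 0.157 mA

Conductances: ΣG = 1/4.48 + 1/15.1 + 1/63.6 + 1/70.6 = 0.3193 (1/Ω).
By the current-divider rule, I = I_total · G_k/ΣG = 3.19 × 0.04924 = 0.1571 mA.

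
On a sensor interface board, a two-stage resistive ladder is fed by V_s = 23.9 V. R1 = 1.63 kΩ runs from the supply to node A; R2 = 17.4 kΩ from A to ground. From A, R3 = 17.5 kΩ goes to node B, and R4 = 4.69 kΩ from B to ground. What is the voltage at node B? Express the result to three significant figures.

The second stage (R3 + R4 = 22.19 kΩ) loads node A in parallel with R2.
Effective lower resistance at A: R2 ‖ 22.19 = 9.753 kΩ.
First divider: V_A = V_s · 9.753/(1.63 + 9.753) = 20.48 V.
V_B = V_A × 0.2114 = 4.328 V.

V_B ≈ 4.33 V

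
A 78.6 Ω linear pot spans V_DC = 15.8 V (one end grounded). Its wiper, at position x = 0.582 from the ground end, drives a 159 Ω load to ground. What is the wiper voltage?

V_out ≈ 8.21 V

The pot divides into 32.85 Ω above the wiper and 45.75 Ω below.
R_L loads the lower segment: effective lower R = 35.52 Ω.
V_out = 15.8 × 35.52/(32.85 + 35.52) = 8.208 V.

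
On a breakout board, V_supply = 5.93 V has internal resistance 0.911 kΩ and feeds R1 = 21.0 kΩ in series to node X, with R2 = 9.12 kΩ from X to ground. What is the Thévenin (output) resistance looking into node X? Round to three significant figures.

R1' = 0.911 + 21.0 = 21.91 kΩ (source resistance + R1).
Zeroing V_supply shorts the top of R1' to ground, so R_th = R1' ‖ R2 = 6.440 kΩ.

R_th ≈ 6.44 kΩ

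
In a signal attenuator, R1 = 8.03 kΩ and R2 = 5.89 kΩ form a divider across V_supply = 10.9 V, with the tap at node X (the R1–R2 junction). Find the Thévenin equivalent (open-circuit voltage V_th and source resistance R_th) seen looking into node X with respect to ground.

V_th ≈ 4.61 V, R_th ≈ 3.40 kΩ

V_th is the unloaded tap voltage: V_supply · R2/(R1+R2) = 10.9 × 0.4231 = 4.612 V.
Zeroing V_supply shorts the top of R1 to ground, so R_th = R1 ‖ R2 = 3.398 kΩ.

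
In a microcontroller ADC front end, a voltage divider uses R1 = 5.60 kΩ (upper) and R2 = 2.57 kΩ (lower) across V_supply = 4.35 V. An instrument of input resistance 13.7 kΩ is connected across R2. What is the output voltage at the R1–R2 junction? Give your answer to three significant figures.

The load sits in parallel with R2, giving an effective lower resistance R2' = R2·R_L/(R2+R_L) = 2.164 kΩ.
Now apply the divider: V_out = 4.35 × 0.2787 = 1.212 V.
(Unloaded it would be 1.37 V; the load pulls it down.)

V_out ≈ 1.21 V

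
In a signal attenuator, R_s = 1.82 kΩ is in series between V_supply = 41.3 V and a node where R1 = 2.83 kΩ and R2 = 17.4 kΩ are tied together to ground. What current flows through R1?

I ≈ 8.35 mA

Combine the parallel branches: R_p = (1/2.83 + 1/17.4)⁻¹ = 2.434 kΩ.
V_A by voltage divider: V_A = 41.3 × 2.434/(1.82 + 2.434) = 23.63 V.
Branch current I = V_A/R1 = 23.63/2.83 = 8.350 mA.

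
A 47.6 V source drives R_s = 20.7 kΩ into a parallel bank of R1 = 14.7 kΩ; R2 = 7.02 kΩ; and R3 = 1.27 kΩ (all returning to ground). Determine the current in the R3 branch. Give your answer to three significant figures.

I ≈ 1.73 mA

Parallel bank: R_p = 1/(1/14.7 + 1/7.02 + 1/1.27) = 1.002 kΩ.
Node voltage V_A = V_DC · R_p/(R_s + R_p) = 47.6 × 0.04618 = 2.198 V.
Branch current I = V_A/R3 = 2.198/1.27 = 1.731 mA.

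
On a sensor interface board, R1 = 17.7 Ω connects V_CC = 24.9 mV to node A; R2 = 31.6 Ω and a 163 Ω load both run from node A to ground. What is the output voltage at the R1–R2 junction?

V_out ≈ 14.9 mV

First combine the lower leg with the load: R2 ‖ R_L = 26.47 Ω.
Voltage divider with the loaded lower leg: V_out = 24.9 × 26.47/(17.7 + 26.47) = 24.9 × 0.5993 = 14.92 mV.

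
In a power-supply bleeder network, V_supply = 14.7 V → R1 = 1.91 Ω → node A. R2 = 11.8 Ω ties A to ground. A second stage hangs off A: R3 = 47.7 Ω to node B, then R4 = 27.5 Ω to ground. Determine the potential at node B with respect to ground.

V_B ≈ 4.53 V

The second stage (R3 + R4 = 75.20 Ω) loads node A in parallel with R2.
R2 ‖ (R3+R4) = 10.20 Ω.
So V_A = 14.7 × 0.8423 = 12.38 V.
Stage 2 is unloaded, so V_B = V_A · R4/(R3+R4) = 12.38 × 27.5/75.20 = 4.528 V.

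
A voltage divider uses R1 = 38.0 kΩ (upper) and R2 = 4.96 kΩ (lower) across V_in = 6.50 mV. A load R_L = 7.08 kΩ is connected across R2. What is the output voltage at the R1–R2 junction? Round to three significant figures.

The load sits in parallel with R2, giving an effective lower resistance R2' = R2·R_L/(R2+R_L) = 2.917 kΩ.
Now apply the divider: V_out = 6.50 × 0.07128 = 0.4633 mV.

V_out ≈ 0.463 mV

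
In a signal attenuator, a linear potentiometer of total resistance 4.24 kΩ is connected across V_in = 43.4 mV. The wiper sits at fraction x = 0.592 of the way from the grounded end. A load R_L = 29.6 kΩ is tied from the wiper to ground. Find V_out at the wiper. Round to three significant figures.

V_out ≈ 24.8 mV

Lower segment x·R_p = 2.510 kΩ; upper segment (1−x)·R_p = 1.730 kΩ.
Lower segment in parallel with the load: 2.510 ‖ 29.6 = 2.314 kΩ.
Then V_out = V_in · 2.314/(1.730 + 2.314) = 24.83 mV.
(Unloaded: V_out = x·V_in = 25.7 mV.)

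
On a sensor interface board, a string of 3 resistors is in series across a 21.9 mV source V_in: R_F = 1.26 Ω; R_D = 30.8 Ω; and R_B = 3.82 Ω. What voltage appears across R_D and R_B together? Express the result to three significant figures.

Total series resistance ΣR = 1.26 + 30.8 + 3.82 = 35.88 Ω.
R_{R_D..R_B} = 30.8 + 3.82 = 34.62 Ω.
By the voltage-divider rule, V = 21.9 × 34.62/35.88 = 21.13 mV.

V ≈ 21.1 mV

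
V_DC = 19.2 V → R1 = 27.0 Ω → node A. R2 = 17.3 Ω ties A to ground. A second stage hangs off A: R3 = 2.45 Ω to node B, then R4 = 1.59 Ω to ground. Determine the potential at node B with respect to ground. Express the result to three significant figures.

Node A sees R2 in parallel with the series input of stage 2, R3 + R4 = 4.040 Ω.
R2 ‖ (R3+R4) = 3.275 Ω.
First divider: V_A = V_DC · 3.275/(27.0 + 3.275) = 2.077 V.
V_B = V_A × 0.3936 = 0.8175 V.

V_B ≈ 0.817 V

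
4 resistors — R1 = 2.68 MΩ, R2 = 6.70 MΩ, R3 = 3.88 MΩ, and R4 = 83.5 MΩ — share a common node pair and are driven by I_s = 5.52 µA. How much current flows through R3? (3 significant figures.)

I ≈ 1.80 µA

Total conductance ΣG = 1/2.68 + 1/6.70 + 1/3.88 + 1/83.5 = 0.7921 (units of 1/MΩ).
Current divider: I(R3) = I_s · G_k/ΣG = 5.52 × (0.2577/0.7921) = 5.52 × 0.3254 = 1.796 µA.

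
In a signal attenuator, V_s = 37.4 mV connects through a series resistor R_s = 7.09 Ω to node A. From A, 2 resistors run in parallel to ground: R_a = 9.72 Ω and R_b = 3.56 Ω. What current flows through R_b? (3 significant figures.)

Parallel bank: R_p = 1/(1/9.72 + 1/3.56) = 2.606 Ω.
V_A = 37.4 × 2.606/9.696 = 10.05 mV.
I(R_b) = V_A / R_b = 10.05/3.56 = 2.823 mA.
(Check via current divider: I_total = 3.857 mA; share G_k/ΣG = 0.7319 → same result.)

I ≈ 2.82 mA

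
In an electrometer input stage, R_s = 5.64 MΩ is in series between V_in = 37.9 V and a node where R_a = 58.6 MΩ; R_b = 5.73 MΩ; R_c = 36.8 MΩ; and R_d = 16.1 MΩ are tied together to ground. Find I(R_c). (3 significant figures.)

Parallel bank: R_p = 1/(1/58.6 + 1/5.73 + 1/36.8 + 1/16.1) = 3.560 MΩ.
V_A by voltage divider: V_A = 37.9 × 3.560/(5.64 + 3.560) = 14.67 V.
I(R_c) = V_A / R_c = 14.67/36.8 = 0.3985 µA.
(Check via current divider: I_total = 4.119 µA; share G_k/ΣG = 0.09675 → same result.)

I ≈ 0.399 µA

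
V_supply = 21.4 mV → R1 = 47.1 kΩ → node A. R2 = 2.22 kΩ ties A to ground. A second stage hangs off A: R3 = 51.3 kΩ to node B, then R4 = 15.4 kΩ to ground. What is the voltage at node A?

Node A sees R2 in parallel with the series input of stage 2, R3 + R4 = 66.70 kΩ.
Effective lower resistance at A: R2 ‖ 66.70 = 2.148 kΩ.
V_A = 21.4 × 2.148/(47.1 + 2.148) = 0.9336 mV.

V_A ≈ 0.934 mV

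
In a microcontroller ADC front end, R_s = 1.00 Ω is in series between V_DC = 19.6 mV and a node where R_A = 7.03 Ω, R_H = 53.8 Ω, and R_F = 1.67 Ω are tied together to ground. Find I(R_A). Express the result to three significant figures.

Parallel bank: R_p = 1/(1/7.03 + 1/53.8 + 1/1.67) = 1.316 Ω.
V_A = 19.6 × 1.316/2.316 = 11.14 mV.
I(R_A) = V_A / R_A = 11.14/7.03 = 1.584 mA.
(Check via current divider: I_total = 8.461 mA; share G_k/ΣG = 0.1873 → same result.)

I ≈ 1.58 mA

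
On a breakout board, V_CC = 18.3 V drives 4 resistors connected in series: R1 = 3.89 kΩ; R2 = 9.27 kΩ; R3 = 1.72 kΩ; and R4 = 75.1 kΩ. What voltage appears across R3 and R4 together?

Total series resistance ΣR = 3.89 + 9.27 + 1.72 + 75.1 = 89.98 kΩ.
R_{R3..R4} = 1.72 + 75.1 = 76.82 kΩ.
By the voltage-divider rule, V = 18.3 × 76.82/89.98 = 15.62 V.

V ≈ 15.6 V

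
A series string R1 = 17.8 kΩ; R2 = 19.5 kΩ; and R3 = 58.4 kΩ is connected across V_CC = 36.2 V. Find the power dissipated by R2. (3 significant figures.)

ΣR = 95.70 kΩ → I = 36.2/95.70 = 0.3783 mA.
P = I²R = 0.1431 × 19.5 = 2.790 mW.

P ≈ 2.79 mW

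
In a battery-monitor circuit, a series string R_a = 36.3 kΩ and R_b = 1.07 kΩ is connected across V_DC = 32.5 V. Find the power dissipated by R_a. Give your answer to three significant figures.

ΣR = 37.37 kΩ → I = 32.5/37.37 = 0.8697 mA.
P(R_a) = I²·R_a = (0.8697)² × 36.3 = 27.46 mW.

P ≈ 27.5 mW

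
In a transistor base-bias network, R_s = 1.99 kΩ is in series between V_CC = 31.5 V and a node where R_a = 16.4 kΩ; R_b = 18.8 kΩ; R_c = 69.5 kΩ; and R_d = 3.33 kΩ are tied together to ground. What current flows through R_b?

I ≈ 0.904 mA

Combine the parallel branches: R_p = (1/16.4 + 1/18.8 + 1/69.5 + 1/3.33)⁻¹ = 2.332 kΩ.
V_A = 31.5 × 2.332/4.322 = 17.00 V.
I(R_b) = V_A / R_b = 17.00/18.8 = 0.9040 mA.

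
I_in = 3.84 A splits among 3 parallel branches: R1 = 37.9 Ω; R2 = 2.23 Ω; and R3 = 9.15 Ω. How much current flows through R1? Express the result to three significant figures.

Total conductance ΣG = 1/37.9 + 1/2.23 + 1/9.15 = 0.5841 (units of 1/Ω).
By the current-divider rule, I = I_in · G_k/ΣG = 3.84 × 0.04517 = 0.1735 A.

I ≈ 0.173 A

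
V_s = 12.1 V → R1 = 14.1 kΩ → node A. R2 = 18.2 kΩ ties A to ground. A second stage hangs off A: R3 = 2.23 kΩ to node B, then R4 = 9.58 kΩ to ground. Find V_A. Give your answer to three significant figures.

V_A ≈ 4.08 V

Node A sees R2 in parallel with the series input of stage 2, R3 + R4 = 11.81 kΩ.
R2 ‖ (R3+R4) = 7.162 kΩ.
V_A = 12.1 × 7.162/(14.1 + 7.162) = 4.076 V.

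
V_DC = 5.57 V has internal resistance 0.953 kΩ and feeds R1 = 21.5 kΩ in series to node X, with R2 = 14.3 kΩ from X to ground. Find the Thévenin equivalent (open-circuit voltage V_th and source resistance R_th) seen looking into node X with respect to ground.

R1' = 0.953 + 21.5 = 22.45 kΩ (source resistance + R1).
V_th is the unloaded tap voltage: V_DC · R2/(R1'+R2) = 5.57 × 0.3891 = 2.167 V.
Looking into X with the source shorted: R_th = R1'·R2/(R1'+R2) = 22.45 × 14.3/36.75 = 8.736 kΩ.

V_th ≈ 2.17 V, R_th ≈ 8.74 kΩ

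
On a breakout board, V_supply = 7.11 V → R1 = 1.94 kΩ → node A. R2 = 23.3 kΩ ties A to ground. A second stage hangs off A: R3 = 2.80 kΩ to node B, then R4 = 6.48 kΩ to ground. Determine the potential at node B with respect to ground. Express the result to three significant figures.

V_B ≈ 3.84 V

The second stage (R3 + R4 = 9.280 kΩ) loads node A in parallel with R2.
R2 ‖ (R3+R4) = 6.637 kΩ.
First divider: V_A = V_supply · 6.637/(1.94 + 6.637) = 5.502 V.
Then the unloaded second divider: V_B = V_A × R4/(R3+R4) = 5.502 × 0.6983 = 3.842 V.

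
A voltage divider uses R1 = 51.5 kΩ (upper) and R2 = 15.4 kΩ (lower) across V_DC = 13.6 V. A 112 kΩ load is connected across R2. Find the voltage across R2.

R2 ‖ R_L = (15.4 × 112)/(15.4 + 112) = 13.54 kΩ.
Voltage divider with the loaded lower leg: V_out = 13.6 × 13.54/(51.5 + 13.54) = 13.6 × 0.2082 = 2.831 V.
(Unloaded it would be 3.13 V; the load pulls it down.)

V_out ≈ 2.83 V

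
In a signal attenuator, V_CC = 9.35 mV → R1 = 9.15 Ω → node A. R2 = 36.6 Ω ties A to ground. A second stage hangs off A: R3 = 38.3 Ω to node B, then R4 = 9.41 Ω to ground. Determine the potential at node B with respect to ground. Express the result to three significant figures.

Node A sees R2 in parallel with the series input of stage 2, R3 + R4 = 47.71 Ω.
R2 ‖ (R3+R4) = 20.71 Ω.
So V_A = 9.35 × 0.6936 = 6.485 mV.
Then the unloaded second divider: V_B = V_A × R4/(R3+R4) = 6.485 × 0.1972 = 1.279 mV.

V_B ≈ 1.28 mV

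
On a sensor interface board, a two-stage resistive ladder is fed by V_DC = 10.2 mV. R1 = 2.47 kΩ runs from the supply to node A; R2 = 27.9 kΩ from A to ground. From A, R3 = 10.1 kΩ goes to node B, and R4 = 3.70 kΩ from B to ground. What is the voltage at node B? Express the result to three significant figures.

Node A sees R2 in parallel with the series input of stage 2, R3 + R4 = 13.80 kΩ.
R2 ‖ (R3+R4) = 9.233 kΩ.
First divider: V_A = V_DC · 9.233/(2.47 + 9.233) = 8.047 mV.
V_B = V_A × 0.2681 = 2.158 mV.

V_B ≈ 2.16 mV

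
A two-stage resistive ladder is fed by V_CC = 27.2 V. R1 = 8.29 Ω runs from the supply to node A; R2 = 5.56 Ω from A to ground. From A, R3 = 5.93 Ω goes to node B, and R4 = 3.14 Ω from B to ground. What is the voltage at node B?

Node A sees R2 in parallel with the series input of stage 2, R3 + R4 = 9.070 Ω.
Effective lower resistance at A: R2 ‖ 9.070 = 3.447 Ω.
First divider: V_A = V_CC · 3.447/(8.29 + 3.447) = 7.988 V.
V_B = V_A × 0.3462 = 2.765 V.

V_B ≈ 2.77 V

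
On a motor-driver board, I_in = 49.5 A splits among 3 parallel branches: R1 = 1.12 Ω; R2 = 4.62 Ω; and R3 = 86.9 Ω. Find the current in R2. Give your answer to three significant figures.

Conductances: ΣG = 1/1.12 + 1/4.62 + 1/86.9 = 1.121 (1/Ω).
R2 takes the fraction G_k/ΣG = 0.2165/1.121 = 0.1931, so I = 49.5 × 0.1931 = 9.559 A.

I ≈ 9.56 A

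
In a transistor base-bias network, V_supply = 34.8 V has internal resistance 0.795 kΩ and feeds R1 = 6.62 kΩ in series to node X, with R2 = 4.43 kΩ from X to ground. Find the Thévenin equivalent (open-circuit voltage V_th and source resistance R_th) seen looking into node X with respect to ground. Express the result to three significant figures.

R1' = 0.795 + 6.62 = 7.415 kΩ (source resistance + R1).
With X open, the divider is unloaded: V_th = 34.8 × 4.43/11.84 = 13.02 V.
Zeroing V_supply shorts the top of R1' to ground, so R_th = R1' ‖ R2 = 2.773 kΩ.

V_th ≈ 13.0 V, R_th ≈ 2.77 kΩ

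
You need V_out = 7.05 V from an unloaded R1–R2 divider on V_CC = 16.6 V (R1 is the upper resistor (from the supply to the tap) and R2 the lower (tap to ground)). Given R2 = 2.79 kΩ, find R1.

R1 ≈ 3.78 kΩ

Required fraction k = V_out/V_CC = 0.4247.
So R1 = R2 · (V_CC/V_out − 1) = 2.79 × (16.6/7.05 − 1) = 2.79 × 1.355 = 3.779 kΩ.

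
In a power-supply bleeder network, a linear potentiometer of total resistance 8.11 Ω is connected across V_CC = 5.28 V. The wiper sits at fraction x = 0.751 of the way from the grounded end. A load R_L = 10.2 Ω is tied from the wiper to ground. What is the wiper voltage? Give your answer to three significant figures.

Split the track: R_lower = x·R_p = 6.091 Ω, R_upper = (1−x)·R_p = 2.019 Ω.
Lower segment in parallel with the load: 6.091 ‖ 10.2 = 3.813 Ω.
Then V_out = V_CC · 3.813/(2.019 + 3.813) = 3.452 V.

V_out ≈ 3.45 V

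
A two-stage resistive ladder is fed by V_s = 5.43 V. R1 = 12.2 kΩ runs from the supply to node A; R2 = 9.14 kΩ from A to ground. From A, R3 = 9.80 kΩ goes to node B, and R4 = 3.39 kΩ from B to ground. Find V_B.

Node A sees R2 in parallel with the series input of stage 2, R3 + R4 = 13.19 kΩ.
R2 ‖ (R3+R4) = 5.399 kΩ.
First divider: V_A = V_s · 5.399/(12.2 + 5.399) = 1.666 V.
V_B = V_A × 0.2570 = 0.4281 V.

V_B ≈ 0.428 V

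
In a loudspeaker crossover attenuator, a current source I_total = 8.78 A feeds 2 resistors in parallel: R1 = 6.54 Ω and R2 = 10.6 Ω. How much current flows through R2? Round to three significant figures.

With just two branches, the current splits inversely with resistance.
I(R2) = 8.78 × 6.54/(6.54 + 10.6) = 8.78 × 0.3816 = 3.350 A.

I ≈ 3.35 A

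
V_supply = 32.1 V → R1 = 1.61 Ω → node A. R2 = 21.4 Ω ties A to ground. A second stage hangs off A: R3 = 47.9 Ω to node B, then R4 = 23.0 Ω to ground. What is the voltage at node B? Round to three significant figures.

V_B ≈ 9.48 V

The second stage (R3 + R4 = 70.90 Ω) loads node A in parallel with R2.
Effective lower resistance at A: R2 ‖ 70.90 = 16.44 Ω.
So V_A = 32.1 × 0.9108 = 29.24 V.
Then the unloaded second divider: V_B = V_A × R4/(R3+R4) = 29.24 × 0.3244 = 9.484 V.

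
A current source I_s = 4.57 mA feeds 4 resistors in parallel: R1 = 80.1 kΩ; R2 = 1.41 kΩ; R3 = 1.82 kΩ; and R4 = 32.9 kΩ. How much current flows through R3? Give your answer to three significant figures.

ΣG = 1/80.1 + 1/1.41 + 1/1.82 + 1/32.9 = 1.302.
R3 takes the fraction G_k/ΣG = 0.5495/1.302 = 0.4222, so I = 4.57 × 0.4222 = 1.929 mA.

I ≈ 1.93 mA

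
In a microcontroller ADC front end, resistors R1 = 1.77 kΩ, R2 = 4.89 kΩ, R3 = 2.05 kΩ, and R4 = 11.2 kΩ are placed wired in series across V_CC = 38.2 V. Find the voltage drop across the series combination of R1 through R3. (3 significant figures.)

Total series resistance ΣR = 1.77 + 4.89 + 2.05 + 11.2 = 19.91 kΩ.
R_{R1..R3} = 1.77 + 4.89 + 2.05 = 8.710 kΩ.
By the voltage-divider rule, V = 38.2 × 8.710/19.91 = 16.71 V.

V ≈ 16.7 V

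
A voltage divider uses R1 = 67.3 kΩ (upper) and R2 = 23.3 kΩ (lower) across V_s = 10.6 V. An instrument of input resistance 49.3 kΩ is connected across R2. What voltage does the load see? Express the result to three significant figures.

The load sits in parallel with R2, giving an effective lower resistance R2' = R2·R_L/(R2+R_L) = 15.82 kΩ.
Then V_out = V_s · R2'/(R1 + R2') = 10.6 × 15.82/83.12 = 2.018 V.

V_out ≈ 2.02 V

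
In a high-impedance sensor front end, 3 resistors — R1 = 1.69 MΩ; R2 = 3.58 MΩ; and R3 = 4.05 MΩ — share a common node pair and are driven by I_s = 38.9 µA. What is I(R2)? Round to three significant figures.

Conductances: ΣG = 1/1.69 + 1/3.58 + 1/4.05 = 1.118 (1/MΩ).
R2 takes the fraction G_k/ΣG = 0.2793/1.118 = 0.2499, so I = 38.9 × 0.2499 = 9.719 µA.

I ≈ 9.72 µA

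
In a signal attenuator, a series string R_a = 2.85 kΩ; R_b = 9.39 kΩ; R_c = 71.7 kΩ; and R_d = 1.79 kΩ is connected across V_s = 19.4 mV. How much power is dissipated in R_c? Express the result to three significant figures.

The common current is I = 19.4/85.73 = 0.2263 µA.
P = I²R = 0.05121 × 71.7 = 3.672 nW.

P ≈ 3.67 nW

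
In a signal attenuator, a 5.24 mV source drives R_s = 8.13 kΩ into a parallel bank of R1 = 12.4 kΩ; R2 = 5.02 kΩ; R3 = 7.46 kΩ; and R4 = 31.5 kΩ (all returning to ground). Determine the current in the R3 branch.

Equivalent of the parallel group: R_p = 2.244 kΩ.
V_A = 5.24 × 2.244/10.37 = 1.133 mV.
I(R3) = V_A / R3 = 1.133/7.46 = 0.1519 µA.

I ≈ 0.152 µA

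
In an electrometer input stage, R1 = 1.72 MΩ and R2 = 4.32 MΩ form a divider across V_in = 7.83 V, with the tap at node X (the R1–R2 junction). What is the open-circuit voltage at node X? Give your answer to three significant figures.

V_th ≈ 5.60 V

V_th is the unloaded tap voltage: V_in · R2/(R1+R2) = 7.83 × 0.7152 = 5.600 V.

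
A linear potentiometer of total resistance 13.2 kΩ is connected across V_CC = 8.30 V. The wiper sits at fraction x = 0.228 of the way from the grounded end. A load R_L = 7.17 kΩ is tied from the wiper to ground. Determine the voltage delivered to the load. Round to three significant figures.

Lower segment x·R_p = 3.010 kΩ; upper segment (1−x)·R_p = 10.19 kΩ.
R_L loads the lower segment: effective lower R = 2.120 kΩ.
Loaded-divider output: V_out = 8.30 × 0.1722 = 1.429 V.

V_out ≈ 1.43 V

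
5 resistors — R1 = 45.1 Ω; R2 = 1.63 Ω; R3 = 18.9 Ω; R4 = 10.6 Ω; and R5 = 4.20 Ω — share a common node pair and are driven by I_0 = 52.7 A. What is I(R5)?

I ≈ 12.3 A

ΣG = 1/45.1 + 1/1.63 + 1/18.9 + 1/10.6 + 1/4.20 = 1.021.
By the current-divider rule, I = I_0 · G_k/ΣG = 52.7 × 0.2332 = 12.29 A.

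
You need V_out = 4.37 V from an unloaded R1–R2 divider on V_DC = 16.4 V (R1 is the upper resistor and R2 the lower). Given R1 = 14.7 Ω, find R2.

Required fraction k = V_out/V_DC = 0.2665.
Rearranging, R2 = R1·k/(1−k) = 14.7 × 0.3633 = 5.340 Ω.

R2 ≈ 5.34 Ω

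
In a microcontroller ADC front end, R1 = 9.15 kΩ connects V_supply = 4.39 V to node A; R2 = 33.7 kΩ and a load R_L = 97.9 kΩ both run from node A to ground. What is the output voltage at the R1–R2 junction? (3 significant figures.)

V_out ≈ 3.22 V

The load sits in parallel with R2, giving an effective lower resistance R2' = R2·R_L/(R2+R_L) = 25.07 kΩ.
Voltage divider with the loaded lower leg: V_out = 4.39 × 25.07/(9.15 + 25.07) = 4.39 × 0.7326 = 3.216 V.
(Unloaded it would be 3.45 V; the load pulls it down.)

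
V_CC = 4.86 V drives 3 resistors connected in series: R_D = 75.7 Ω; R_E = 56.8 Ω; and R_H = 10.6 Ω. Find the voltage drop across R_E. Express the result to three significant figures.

V ≈ 1.93 V

Series total: ΣR = 75.7 + 56.8 + 10.6 = 143.1 Ω.
Voltage divider: V = V_CC · (56.80 / 143.1) = 4.86 × 0.3969 = 1.929 V.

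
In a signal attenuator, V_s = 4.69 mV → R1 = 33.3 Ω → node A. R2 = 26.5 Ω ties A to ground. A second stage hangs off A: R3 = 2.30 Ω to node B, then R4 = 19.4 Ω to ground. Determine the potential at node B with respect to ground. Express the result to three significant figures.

V_B ≈ 1.11 mV

Looking into the second stage from A: R3 + R4 = 21.70 Ω appears in parallel with R2.
R2 ‖ (R3+R4) = 11.93 Ω.
V_A = 4.69 × 11.93/(33.3 + 11.93) = 1.237 mV.
Then the unloaded second divider: V_B = V_A × R4/(R3+R4) = 1.237 × 0.8940 = 1.106 mV.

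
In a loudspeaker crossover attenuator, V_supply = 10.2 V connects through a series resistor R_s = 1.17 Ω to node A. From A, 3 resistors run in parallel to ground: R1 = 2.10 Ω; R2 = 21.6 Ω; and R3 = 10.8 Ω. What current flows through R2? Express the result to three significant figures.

Parallel bank: R_p = 1/(1/2.10 + 1/21.6 + 1/10.8) = 1.626 Ω.
Node voltage V_A = V_supply · R_p/(R_s + R_p) = 10.2 × 0.5815 = 5.931 V.
Branch current I = V_A/R2 = 5.931/21.6 = 0.2746 A.
(Check via current divider: I_total = 3.648 A; share G_k/ΣG = 0.07527 → same result.)

I ≈ 0.275 A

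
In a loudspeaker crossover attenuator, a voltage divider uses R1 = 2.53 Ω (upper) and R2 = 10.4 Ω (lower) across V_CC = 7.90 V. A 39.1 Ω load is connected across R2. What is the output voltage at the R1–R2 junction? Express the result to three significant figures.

First combine the lower leg with the load: R2 ‖ R_L = 8.215 Ω.
Then V_out = V_CC · R2'/(R1 + R2') = 7.90 × 8.215/10.74 = 6.040 V.

V_out ≈ 6.04 V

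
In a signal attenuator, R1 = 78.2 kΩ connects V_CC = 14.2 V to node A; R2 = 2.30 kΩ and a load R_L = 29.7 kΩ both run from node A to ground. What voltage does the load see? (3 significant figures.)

R2 ‖ R_L = (2.30 × 29.7)/(2.30 + 29.7) = 2.135 kΩ.
Voltage divider with the loaded lower leg: V_out = 14.2 × 2.135/(78.2 + 2.135) = 14.2 × 0.02657 = 0.3773 V.
(Unloaded it would be 0.406 V; the load pulls it down.)

V_out ≈ 0.377 V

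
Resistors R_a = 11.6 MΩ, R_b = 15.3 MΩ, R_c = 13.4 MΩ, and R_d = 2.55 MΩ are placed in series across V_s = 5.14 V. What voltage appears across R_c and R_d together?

Series total: ΣR = 11.6 + 15.3 + 13.4 + 2.55 = 42.85 MΩ.
R_{R_c..R_d} = 13.4 + 2.55 = 15.95 MΩ.
By the voltage-divider rule, V = 5.14 × 15.95/42.85 = 1.913 V.

V ≈ 1.91 V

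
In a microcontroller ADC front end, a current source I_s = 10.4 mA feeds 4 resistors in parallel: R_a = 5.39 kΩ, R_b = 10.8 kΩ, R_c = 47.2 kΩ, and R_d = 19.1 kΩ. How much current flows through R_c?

Conductances: ΣG = 1/5.39 + 1/10.8 + 1/47.2 + 1/19.1 = 0.3517 (1/kΩ).
R_c takes the fraction G_k/ΣG = 0.02119/0.3517 = 0.06025, so I = 10.4 × 0.06025 = 0.6266 mA.

I ≈ 0.627 mA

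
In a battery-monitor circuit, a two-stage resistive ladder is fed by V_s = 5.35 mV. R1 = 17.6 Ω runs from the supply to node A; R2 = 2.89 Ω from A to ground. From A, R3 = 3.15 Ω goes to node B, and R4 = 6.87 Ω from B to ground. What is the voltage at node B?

V_B ≈ 0.415 mV

Looking into the second stage from A: R3 + R4 = 10.02 Ω appears in parallel with R2.
R2 ‖ (R3+R4) = 2.243 Ω.
So V_A = 5.35 × 0.1130 = 0.6048 mV.
Stage 2 is unloaded, so V_B = V_A · R4/(R3+R4) = 0.6048 × 6.87/10.02 = 0.4146 mV.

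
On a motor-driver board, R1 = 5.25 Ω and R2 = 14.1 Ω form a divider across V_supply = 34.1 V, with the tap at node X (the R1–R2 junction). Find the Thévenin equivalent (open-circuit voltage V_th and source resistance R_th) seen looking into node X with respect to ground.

V_th is the unloaded tap voltage: V_supply · R2/(R1+R2) = 34.1 × 0.7287 = 24.85 V.
With V_supply suppressed (replaced by a short), R_th = R1 ‖ R2 = (5.250 × 14.1)/(5.250 + 14.1) = 3.826 Ω.

V_th ≈ 24.8 V, R_th ≈ 3.83 Ω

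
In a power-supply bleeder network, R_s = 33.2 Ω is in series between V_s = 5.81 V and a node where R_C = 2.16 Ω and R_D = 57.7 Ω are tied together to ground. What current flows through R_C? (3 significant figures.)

I ≈ 0.159 A

Parallel bank: R_p = 1/(1/2.16 + 1/57.7) = 2.082 Ω.
V_A by voltage divider: V_A = 5.81 × 2.082/(33.2 + 2.082) = 0.3429 V.
Branch current I = V_A/R_C = 0.3429/2.16 = 0.1587 A.
(Equivalently: I_total = 0.1647 A, then current-divider fraction G_k/ΣG = 0.9639.)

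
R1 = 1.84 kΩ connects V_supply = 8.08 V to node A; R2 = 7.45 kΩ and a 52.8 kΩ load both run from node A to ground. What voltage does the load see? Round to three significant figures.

V_out ≈ 6.30 V

R2 ‖ R_L = (7.45 × 52.8)/(7.45 + 52.8) = 6.529 kΩ.
Then V_out = V_supply · R2'/(R1 + R2') = 8.08 × 6.529/8.369 = 6.303 V.
(Unloaded it would be 6.48 V; the load pulls it down.)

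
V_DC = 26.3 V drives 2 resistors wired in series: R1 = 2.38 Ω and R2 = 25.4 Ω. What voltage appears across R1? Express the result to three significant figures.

ΣR = 2.38 + 25.4 = 27.78 Ω.
By the voltage-divider rule, V = 26.3 × 2.380/27.78 = 2.253 V.

V ≈ 2.25 V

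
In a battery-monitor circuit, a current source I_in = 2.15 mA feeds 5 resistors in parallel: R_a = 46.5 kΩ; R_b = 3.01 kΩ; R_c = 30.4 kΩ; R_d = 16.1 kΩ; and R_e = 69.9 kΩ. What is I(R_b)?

I ≈ 1.54 mA

ΣG = 1/46.5 + 1/3.01 + 1/30.4 + 1/16.1 + 1/69.9 = 0.4630.
Current divider: I(R_b) = I_in · G_k/ΣG = 2.15 × (0.3322/0.4630) = 2.15 × 0.7175 = 1.543 mA.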